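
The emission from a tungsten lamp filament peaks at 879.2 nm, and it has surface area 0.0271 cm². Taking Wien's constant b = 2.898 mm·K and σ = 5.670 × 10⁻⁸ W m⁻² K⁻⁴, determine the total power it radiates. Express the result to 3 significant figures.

P ≈ 18.1 W

Wien's law: T = b/λ_max = 2.898×10⁻³/8.792×10⁻⁷ = 3296.18 K.
Area A = 0.0271 cm² = 2.71×10⁻⁶ m².
Then P = σAT⁴ = 5.670×10⁻⁸×2.71×10⁻⁶×(3296.18)⁴ = 18.1 W.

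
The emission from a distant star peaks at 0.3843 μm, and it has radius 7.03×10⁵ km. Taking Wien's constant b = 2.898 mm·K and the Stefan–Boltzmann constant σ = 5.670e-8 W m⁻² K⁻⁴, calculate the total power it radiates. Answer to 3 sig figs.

P ≈ 1.14×10²⁷ W

Wien's law: T = b/λ_max = 2.898×10⁻³/3.843×10⁻⁷ = 7540.98 K.
Surface area A = 4πR² = 4π(7.03×10⁸ m)² = 6.21041×10¹⁸ m².
Then P = σAT⁴ = 5.670×10⁻⁸×6.21041×10¹⁸×(7540.98)⁴ = 1.14×10²⁷ W.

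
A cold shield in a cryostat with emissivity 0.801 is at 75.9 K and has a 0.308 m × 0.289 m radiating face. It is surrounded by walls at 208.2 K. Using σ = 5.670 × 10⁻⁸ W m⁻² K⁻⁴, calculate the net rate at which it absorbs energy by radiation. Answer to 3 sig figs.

Net gain ≈ 7.46 W

Area A = 0.308 × 0.289 = 0.089012 m².
Net radiated power P_net = εσA(T⁴ − T₀⁴) = 0.801×5.670×10⁻⁸×0.089012×(75.9⁴ − 208.2⁴).
T⁴ − T₀⁴ = 3.31869×10⁷ − 1.87898×10⁹ = -1.84579×10⁹ K⁴, so P_net = -7.46 W — negative, meaning a net gain of 7.46 W.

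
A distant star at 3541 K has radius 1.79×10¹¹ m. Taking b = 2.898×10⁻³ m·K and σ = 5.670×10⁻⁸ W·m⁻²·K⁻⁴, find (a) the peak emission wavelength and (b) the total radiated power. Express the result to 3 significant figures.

(a) λ_max = b/T = 2.898×10⁻³/3541 = 8.184×10⁻⁷ m = 0.818 μm.
Surface area A = 4πR² = 4π(1.79×10¹¹ m)² = 4.02639×10²³ m².
(b) P = σAT⁴ = 5.670×10⁻⁸×4.02639×10²³×(3541)⁴ = 3.59×10³⁰ W.

λ_max ≈ 0.818 μm; P ≈ 3.59×10³⁰ W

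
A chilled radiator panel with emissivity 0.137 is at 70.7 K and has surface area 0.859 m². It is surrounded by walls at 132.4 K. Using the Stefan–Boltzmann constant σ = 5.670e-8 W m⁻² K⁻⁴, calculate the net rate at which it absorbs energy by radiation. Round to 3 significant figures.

Net gain ≈ 1.88 W

Area A = 0.859 m².
Net radiated power P_net = εσA(T⁴ − T₀⁴) = 0.137×5.670×10⁻⁸×0.859×(70.7⁴ − 132.4⁴).
T⁴ − T₀⁴ = 2.49849×10⁷ − 3.07292×10⁸ = -2.82307×10⁸ K⁴, so P_net = -1.88 W — negative, meaning a net gain of 1.88 W.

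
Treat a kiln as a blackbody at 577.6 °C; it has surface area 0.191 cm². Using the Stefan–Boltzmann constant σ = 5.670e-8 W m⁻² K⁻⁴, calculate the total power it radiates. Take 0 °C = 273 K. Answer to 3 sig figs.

T = 577.6 °C + 273 = 850.6 K.
Area A = 0.191 cm² = 1.91×10⁻⁵ m².
P = σAT⁴ = 5.670×10⁻⁸ × 1.91×10⁻⁵ × (850.6)⁴ = 0.567 W.

P ≈ 0.567 W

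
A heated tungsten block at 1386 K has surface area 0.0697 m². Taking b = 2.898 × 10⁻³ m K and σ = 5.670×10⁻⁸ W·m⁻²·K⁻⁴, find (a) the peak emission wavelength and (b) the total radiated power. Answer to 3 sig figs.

λ_max ≈ 2.09 μm; P ≈ 1.46×10⁴ W

(a) λ_max = b/T = 2.898×10⁻³/1386 = 2.091×10⁻⁶ m = 2.09 μm.
Area A = 0.0697 m².
(b) P = σAT⁴ = 5.670×10⁻⁸×0.0697×(1386)⁴ = 1.46×10⁴ W.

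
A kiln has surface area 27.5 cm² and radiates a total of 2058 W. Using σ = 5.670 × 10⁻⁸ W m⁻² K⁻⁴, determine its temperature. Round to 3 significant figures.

T ≈ 1.91×10³ K

Area A = 27.5 cm² = 2.75×10⁻³ m².
P = σAT⁴ ⇒ T = (P/(σA))^(1/4) = (2058/(5.670×10⁻⁸×2.75×10⁻³))^(1/4) = 1.91×10³ K.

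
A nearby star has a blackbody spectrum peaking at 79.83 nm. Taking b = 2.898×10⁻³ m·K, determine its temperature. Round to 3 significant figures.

T ≈ 3.63×10⁴ K

Wien's law gives T = b/λ_max = (2.898×10⁻³ m·K)/(7.983×10⁻⁸ m) = 3.63×10⁴ K.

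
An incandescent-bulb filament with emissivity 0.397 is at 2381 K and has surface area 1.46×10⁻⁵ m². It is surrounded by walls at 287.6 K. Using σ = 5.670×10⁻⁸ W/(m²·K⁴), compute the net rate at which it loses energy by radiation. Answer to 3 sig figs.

Area A = 1.46×10⁻⁵ m².
Net radiated power P_net = εσA(T⁴ − T₀⁴) = 0.397×5.670×10⁻⁸×1.46×10⁻⁵×(2381⁴ − 287.6⁴).
T⁴ − T₀⁴ = 3.21394×10¹³ − 6.84157×10⁹ = 3.21326×10¹³ K⁴, so P_net = 10.6 W.

Net loss ≈ 10.6 W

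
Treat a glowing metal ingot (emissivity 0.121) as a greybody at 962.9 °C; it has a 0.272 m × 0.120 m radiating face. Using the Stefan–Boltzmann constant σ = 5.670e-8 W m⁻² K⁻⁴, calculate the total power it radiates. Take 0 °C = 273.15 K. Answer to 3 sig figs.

P ≈ 523 W

T = 962.9 °C + 273.15 = 1236.05 K.
Area A = 0.272 × 0.120 = 0.03264 m².
P = εσAT⁴ = 0.121 × 5.670×10⁻⁸ × 0.03264 × (1236.05)⁴ = 523 W.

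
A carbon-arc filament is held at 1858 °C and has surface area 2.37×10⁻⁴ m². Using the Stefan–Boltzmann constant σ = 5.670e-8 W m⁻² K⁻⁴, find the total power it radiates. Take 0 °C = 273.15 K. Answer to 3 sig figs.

P ≈ 277 W

T = 1858 °C + 273.15 = 2131.15 K.
Area A = 2.37×10⁻⁴ m².
P = σAT⁴ = 5.670×10⁻⁸ × 2.37×10⁻⁴ × (2131.15)⁴ = 277 W.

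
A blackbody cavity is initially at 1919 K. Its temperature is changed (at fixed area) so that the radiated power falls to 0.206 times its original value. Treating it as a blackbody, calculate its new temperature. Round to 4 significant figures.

T₂ ≈ 1293 K

P ∝ T⁴, so T₂/T₁ = (P₂/P₁)^(1/4) = (0.206)^(1/4) = 0.673700.
T₂ = 1919 × 0.673700 = 1293 K.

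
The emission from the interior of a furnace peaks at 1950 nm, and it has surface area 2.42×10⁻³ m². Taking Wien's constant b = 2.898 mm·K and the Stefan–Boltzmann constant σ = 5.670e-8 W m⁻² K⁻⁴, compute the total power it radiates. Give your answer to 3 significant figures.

Wien's law: T = b/λ_max = 2.898×10⁻³/1.950×10⁻⁶ = 1486.15 K.
Area A = 2.42×10⁻³ m².
Then P = σAT⁴ = 5.670×10⁻⁸×2.42×10⁻³×(1486.15)⁴ = 669 W.

P ≈ 669 W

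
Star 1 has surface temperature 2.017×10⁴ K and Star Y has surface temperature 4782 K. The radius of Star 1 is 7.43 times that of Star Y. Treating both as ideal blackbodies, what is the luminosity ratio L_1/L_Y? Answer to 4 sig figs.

L ∝ R²T⁴, so L_1/L_Y = (R_1/R_Y)²(T_1/T_Y)⁴ = (7.43)² × (2.017×10⁴/4782)⁴ = 55.2049 × 316.508 = 1.747×10⁴.

L_1/L_Y ≈ 1.747×10⁴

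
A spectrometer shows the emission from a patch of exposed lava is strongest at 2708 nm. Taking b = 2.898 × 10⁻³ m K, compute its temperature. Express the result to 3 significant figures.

T ≈ 1.07×10³ K

Wien's law gives T = b/λ_max = (2.898×10⁻³ m·K)/(2.708×10⁻⁶ m) = 1.07×10³ K.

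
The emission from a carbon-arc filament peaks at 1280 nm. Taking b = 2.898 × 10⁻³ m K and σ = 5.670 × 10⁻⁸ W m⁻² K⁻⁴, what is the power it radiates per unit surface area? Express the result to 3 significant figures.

I ≈ 1.49×10⁶ W/m²

Wien's law: T = b/λ_max = 2.898×10⁻³/1.280×10⁻⁶ = 2264.06 K.
Then I = σT⁴ = 5.670×10⁻⁸×(2264.06)⁴ = 1.49×10⁶ W/m².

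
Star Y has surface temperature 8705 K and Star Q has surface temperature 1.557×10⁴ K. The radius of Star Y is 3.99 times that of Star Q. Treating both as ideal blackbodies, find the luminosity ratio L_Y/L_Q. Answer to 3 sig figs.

L ∝ R²T⁴, so L_Y/L_Q = (R_Y/R_Q)²(T_Y/T_Q)⁴ = (3.99)² × (8705/1.557×10⁴)⁴ = 15.9201 × 0.0977059 = 1.56.

L_Y/L_Q ≈ 1.56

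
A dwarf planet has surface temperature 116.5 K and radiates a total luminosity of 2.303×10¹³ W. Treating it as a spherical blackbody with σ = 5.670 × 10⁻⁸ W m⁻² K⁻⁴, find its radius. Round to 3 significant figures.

R ≈ 4.19×10⁵ m

L = 4πR²σT⁴ ⇒ R = √(L/(4πσT⁴)).
σT⁴ = 10.4445 W/m², so R = √(2.303×10¹³/(4π×10.4445)) = 4.19×10⁵ m.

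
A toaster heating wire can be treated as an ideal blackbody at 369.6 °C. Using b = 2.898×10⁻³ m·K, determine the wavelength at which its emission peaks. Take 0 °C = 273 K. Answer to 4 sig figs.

λ_max ≈ 4.510 μm

T = 369.6 °C + 273 = 642.6 K.
Wien's displacement law: λ_max = b/T = (2.898×10⁻³ m·K)/(642.6 K) = 4.5098×10⁻⁶ m.
That is 4.510 μm, in the infrared range.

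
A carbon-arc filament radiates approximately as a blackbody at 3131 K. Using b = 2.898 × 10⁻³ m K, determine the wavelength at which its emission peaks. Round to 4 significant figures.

λ_max ≈ 0.9256 μm

Wien's displacement law: λ_max = b/T = (2.898×10⁻³ m·K)/(3131 K) = 9.2558×10⁻⁷ m.
That is 0.9256 μm, in the infrared range.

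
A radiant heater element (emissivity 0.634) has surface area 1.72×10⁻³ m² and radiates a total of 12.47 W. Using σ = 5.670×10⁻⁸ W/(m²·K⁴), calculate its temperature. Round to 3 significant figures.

Area A = 1.72×10⁻³ m².
P = εσAT⁴ ⇒ T = (P/(εσA))^(1/4) = (12.47/(0.634×5.670×10⁻⁸×1.72×10⁻³))^(1/4) = 670 K.

T ≈ 670 K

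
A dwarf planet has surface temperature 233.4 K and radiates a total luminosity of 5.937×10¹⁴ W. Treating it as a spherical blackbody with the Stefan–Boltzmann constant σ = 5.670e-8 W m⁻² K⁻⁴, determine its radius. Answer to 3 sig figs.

L = 4πR²σT⁴ ⇒ R = √(L/(4πσT⁴)).
σT⁴ = 168.262 W/m², so R = √(5.937×10¹⁴/(4π×168.262)) = 5.30×10⁵ m.

R ≈ 5.30×10⁵ m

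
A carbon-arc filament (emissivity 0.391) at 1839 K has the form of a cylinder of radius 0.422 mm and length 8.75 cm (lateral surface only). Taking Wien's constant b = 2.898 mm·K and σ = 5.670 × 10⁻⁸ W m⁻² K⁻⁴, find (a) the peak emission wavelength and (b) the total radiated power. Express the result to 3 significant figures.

λ_max ≈ 1.58×10³ nm; P ≈ 58.8 W

(a) λ_max = b/T = 2.898×10⁻³/1839 = 1.576×10⁻⁶ m = 1.58×10³ nm.
Lateral area A = 2πrL = 2π×4.22×10⁻⁴×0.0875 = 2.32007×10⁻⁴ m².
(b) P = εσAT⁴ = 0.391×5.670×10⁻⁸×2.32007×10⁻⁴×(1839)⁴ = 58.8 W.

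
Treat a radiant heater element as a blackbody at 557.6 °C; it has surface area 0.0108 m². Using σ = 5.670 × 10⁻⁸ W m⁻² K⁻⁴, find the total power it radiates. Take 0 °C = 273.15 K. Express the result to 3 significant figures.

P ≈ 292 W

T = 557.6 °C + 273.15 = 830.75 K.
Area A = 0.0108 m².
P = σAT⁴ = 5.670×10⁻⁸ × 0.0108 × (830.75)⁴ = 292 W.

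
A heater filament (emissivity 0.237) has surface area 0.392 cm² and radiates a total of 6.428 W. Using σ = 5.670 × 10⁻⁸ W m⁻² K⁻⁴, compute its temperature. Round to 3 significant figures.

T ≈ 1.87×10³ K

Area A = 0.392 cm² = 3.92×10⁻⁵ m².
P = εσAT⁴ ⇒ T = (P/(εσA))^(1/4) = (6.428/(0.237×5.670×10⁻⁸×3.92×10⁻⁵))^(1/4) = 1.87×10³ K.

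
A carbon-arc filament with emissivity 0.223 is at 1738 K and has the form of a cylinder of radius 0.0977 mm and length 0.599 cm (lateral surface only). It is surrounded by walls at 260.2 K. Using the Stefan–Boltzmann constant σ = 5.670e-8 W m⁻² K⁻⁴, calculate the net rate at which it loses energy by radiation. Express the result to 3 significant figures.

Net loss ≈ 0.424 W

Lateral area A = 2πrL = 2π×9.77×10⁻⁵×5.99×10⁻³ = 3.67706×10⁻⁶ m².
Net radiated power P_net = εσA(T⁴ − T₀⁴) = 0.223×5.670×10⁻⁸×3.67706×10⁻⁶×(1738⁴ − 260.2⁴).
T⁴ − T₀⁴ = 9.12429×10¹² − 4.58384×10⁹ = 9.11971×10¹² K⁴, so P_net = 0.424 W.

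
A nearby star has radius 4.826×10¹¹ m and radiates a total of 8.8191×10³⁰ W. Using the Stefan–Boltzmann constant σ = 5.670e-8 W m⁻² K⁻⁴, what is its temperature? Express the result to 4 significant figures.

T ≈ 2700 K

Surface area A = 4πR² = 4π(4.826×10¹¹ m)² = 2.92674×10²⁴ m².
P = σAT⁴ ⇒ T = (P/(σA))^(1/4) = (8.8191×10³⁰/(5.670×10⁻⁸×2.92674×10²⁴))^(1/4) = 2700 K.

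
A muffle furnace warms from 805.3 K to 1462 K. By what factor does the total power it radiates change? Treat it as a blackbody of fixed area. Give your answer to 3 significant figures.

P₂/P₁ ≈ 10.9

P ∝ T⁴, so P₂/P₁ = (T₂/T₁)⁴ = (1462/805.3)⁴ = (1.81547)⁴ = 10.9.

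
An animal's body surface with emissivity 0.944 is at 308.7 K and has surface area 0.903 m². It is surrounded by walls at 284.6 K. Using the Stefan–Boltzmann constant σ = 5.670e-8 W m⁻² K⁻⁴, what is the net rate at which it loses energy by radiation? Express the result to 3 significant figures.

Area A = 0.903 m².
Net radiated power P_net = εσA(T⁴ − T₀⁴) = 0.944×5.670×10⁻⁸×0.903×(308.7⁴ − 284.6⁴).
T⁴ − T₀⁴ = 9.08127×10⁹ − 6.56054×10⁹ = 2.52073×10⁹ K⁴, so P_net = 122 W.

Net loss ≈ 122 W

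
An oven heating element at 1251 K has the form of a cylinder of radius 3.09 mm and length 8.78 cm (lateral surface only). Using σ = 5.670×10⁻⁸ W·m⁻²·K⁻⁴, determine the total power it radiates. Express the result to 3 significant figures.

P ≈ 237 W

Lateral area A = 2πrL = 2π×3.09×10⁻³×0.0878 = 1.70464×10⁻³ m².
P = σAT⁴ = 5.670×10⁻⁸ × 1.70464×10⁻³ × (1251)⁴ = 237 W.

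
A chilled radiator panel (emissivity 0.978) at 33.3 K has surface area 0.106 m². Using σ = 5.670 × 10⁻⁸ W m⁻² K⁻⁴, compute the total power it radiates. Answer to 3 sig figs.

P ≈ 7.23×10⁻³ W

Area A = 0.106 m².
P = εσAT⁴ = 0.978 × 5.670×10⁻⁸ × 0.106 × (33.3)⁴ = 7.23×10⁻³ W.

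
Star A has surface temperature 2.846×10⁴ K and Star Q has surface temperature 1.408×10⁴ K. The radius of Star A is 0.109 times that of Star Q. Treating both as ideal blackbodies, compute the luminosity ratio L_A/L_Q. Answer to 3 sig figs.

L_A/L_Q ≈ 0.198

L ∝ R²T⁴, so L_A/L_Q = (R_A/R_Q)²(T_A/T_Q)⁴ = (0.109)² × (2.846×10⁴/1.408×10⁴)⁴ = 0.011881 × 16.6928 = 0.198.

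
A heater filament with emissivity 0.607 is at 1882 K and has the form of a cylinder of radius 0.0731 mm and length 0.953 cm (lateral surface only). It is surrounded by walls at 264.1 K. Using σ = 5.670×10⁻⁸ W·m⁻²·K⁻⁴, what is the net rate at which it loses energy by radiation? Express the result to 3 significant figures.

Net loss ≈ 1.89 W

Lateral area A = 2πrL = 2π×7.31×10⁻⁵×9.53×10⁻³ = 4.37714×10⁻⁶ m².
Net radiated power P_net = εσA(T⁴ − T₀⁴) = 0.607×5.670×10⁻⁸×4.37714×10⁻⁶×(1882⁴ − 264.1⁴).
T⁴ − T₀⁴ = 1.25452×10¹³ − 4.86490×10⁹ = 1.25403×10¹³ K⁴, so P_net = 1.89 W.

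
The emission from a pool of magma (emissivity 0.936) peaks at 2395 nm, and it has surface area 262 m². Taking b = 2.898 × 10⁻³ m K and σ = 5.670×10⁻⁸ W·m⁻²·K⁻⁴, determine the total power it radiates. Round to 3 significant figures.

Wien's law: T = b/λ_max = 2.898×10⁻³/2.395×10⁻⁶ = 1210.02 K.
Area A = 262 m².
Then P = εσAT⁴ = 0.936×5.670×10⁻⁸×262×(1210.02)⁴ = 2.98×10⁷ W.

P ≈ 2.98×10⁷ W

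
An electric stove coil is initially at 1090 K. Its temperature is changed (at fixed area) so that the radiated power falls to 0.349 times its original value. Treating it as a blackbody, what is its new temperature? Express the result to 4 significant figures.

P ∝ T⁴, so T₂/T₁ = (P₂/P₁)^(1/4) = (0.349)^(1/4) = 0.768611.
T₂ = 1090 × 0.768611 = 837.8 K.

T₂ ≈ 837.8 K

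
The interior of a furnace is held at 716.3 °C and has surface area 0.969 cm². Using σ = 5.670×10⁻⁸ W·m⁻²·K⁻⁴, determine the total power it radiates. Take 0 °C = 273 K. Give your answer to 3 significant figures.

P ≈ 5.26 W

T = 716.3 °C + 273 = 989.3 K.
Area A = 0.969 cm² = 9.69×10⁻⁵ m².
P = σAT⁴ = 5.670×10⁻⁸ × 9.69×10⁻⁵ × (989.3)⁴ = 5.26 W.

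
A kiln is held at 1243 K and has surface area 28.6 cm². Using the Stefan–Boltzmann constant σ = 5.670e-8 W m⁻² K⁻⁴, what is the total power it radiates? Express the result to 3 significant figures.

P ≈ 387 W

Area A = 28.6 cm² = 2.86×10⁻³ m².
P = σAT⁴ = 5.670×10⁻⁸ × 2.86×10⁻³ × (1243)⁴ = 387 W.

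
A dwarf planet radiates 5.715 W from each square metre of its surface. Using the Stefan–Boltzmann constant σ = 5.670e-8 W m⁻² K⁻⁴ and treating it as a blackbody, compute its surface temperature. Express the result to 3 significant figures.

T ≈ 100 K

I = σT⁴, so T = (I/σ)^(1/4) = (5.715/(5.670×10⁻⁸))^(1/4) = 100 K.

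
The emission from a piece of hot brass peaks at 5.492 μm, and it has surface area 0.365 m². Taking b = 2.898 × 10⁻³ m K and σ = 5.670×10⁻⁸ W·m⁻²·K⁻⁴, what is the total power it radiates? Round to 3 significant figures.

P ≈ 1.60×10³ W

Wien's law: T = b/λ_max = 2.898×10⁻³/5.492×10⁻⁶ = 527.677 K.
Area A = 0.365 m².
Then P = σAT⁴ = 5.670×10⁻⁸×0.365×(527.677)⁴ = 1.60×10³ W.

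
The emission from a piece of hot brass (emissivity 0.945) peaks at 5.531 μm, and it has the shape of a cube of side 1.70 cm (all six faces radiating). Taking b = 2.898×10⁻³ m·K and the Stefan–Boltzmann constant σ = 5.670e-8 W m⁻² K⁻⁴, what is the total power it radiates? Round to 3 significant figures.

P ≈ 7.00 W

Wien's law: T = b/λ_max = 2.898×10⁻³/5.531×10⁻⁶ = 523.956 K.
Area A = 6s² = 6×(0.0170 m)² = 1.734×10⁻³ m².
Then P = εσAT⁴ = 0.945×5.670×10⁻⁸×1.734×10⁻³×(523.956)⁴ = 7.00 W.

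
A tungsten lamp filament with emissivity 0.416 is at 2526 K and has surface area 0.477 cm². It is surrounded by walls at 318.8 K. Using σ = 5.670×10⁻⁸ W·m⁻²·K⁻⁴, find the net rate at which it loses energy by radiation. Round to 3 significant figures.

Area A = 0.477 cm² = 4.77×10⁻⁵ m².
Net radiated power P_net = εσA(T⁴ − T₀⁴) = 0.416×5.670×10⁻⁸×4.77×10⁻⁵×(2526⁴ − 318.8⁴).
T⁴ − T₀⁴ = 4.07130×10¹³ − 1.03294×10¹⁰ = 4.07027×10¹³ K⁴, so P_net = 45.8 W.

Net loss ≈ 45.8 W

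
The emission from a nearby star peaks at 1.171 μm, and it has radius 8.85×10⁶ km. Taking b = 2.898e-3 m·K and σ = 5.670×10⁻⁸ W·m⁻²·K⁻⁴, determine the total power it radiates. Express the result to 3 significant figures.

P ≈ 2.09×10²⁷ W

Wien's law: T = b/λ_max = 2.898×10⁻³/1.171×10⁻⁶ = 2474.81 K.
Surface area A = 4πR² = 4π(8.85×10⁹ m)² = 9.84230×10²⁰ m².
Then P = σAT⁴ = 5.670×10⁻⁸×9.84230×10²⁰×(2474.81)⁴ = 2.09×10²⁷ W.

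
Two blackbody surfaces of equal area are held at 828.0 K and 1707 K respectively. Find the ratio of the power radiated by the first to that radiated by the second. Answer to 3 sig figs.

P₁/P₂ ≈ 0.0554

With equal areas, P₁/P₂ = (T₁/T₂)⁴ = (828.0/1707)⁴ = 0.0554.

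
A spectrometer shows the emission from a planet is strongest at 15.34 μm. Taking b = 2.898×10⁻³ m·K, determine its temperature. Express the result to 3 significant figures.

Wien's law gives T = b/λ_max = (2.898×10⁻³ m·K)/(1.534×10⁻⁵ m) = 189 K.

T ≈ 189 K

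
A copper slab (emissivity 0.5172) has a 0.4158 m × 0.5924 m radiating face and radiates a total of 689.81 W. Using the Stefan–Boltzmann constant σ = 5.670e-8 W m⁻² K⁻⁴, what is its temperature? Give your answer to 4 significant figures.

T ≈ 555.9 K

Area A = 0.4158 × 0.5924 = 0.24632 m².
P = εσAT⁴ ⇒ T = (P/(εσA))^(1/4) = (689.81/(0.5172×5.670×10⁻⁸×0.24632))^(1/4) = 555.9 K.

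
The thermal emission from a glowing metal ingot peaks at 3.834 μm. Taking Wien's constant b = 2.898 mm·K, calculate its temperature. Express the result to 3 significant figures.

Wien's law gives T = b/λ_max = (2.898×10⁻³ m·K)/(3.834×10⁻⁶ m) = 756 K.

T ≈ 756 K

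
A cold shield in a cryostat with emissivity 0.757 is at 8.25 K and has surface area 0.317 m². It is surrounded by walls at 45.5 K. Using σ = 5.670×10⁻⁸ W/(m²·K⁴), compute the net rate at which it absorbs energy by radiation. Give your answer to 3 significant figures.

Area A = 0.317 m².
Net radiated power P_net = εσA(T⁴ − T₀⁴) = 0.757×5.670×10⁻⁸×0.317×(8.25⁴ − 45.5⁴).
T⁴ − T₀⁴ = 4632.50 − 4.28594×10⁶ = -4.28131×10⁶ K⁴, so P_net = -0.0583 W — negative, meaning a net gain of 0.0583 W.

Net gain ≈ 0.0583 W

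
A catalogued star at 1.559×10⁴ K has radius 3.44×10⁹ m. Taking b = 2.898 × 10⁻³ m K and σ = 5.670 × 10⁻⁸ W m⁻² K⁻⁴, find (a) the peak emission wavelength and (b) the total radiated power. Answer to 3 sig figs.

λ_max ≈ 186 nm; P ≈ 4.98×10²⁹ W

(a) λ_max = b/T = 2.898×10⁻³/1.559×10⁴ = 1.859×10⁻⁷ m = 186 nm.
Surface area A = 4πR² = 4π(3.44×10⁹ m)² = 1.48705×10²⁰ m².
(b) P = σAT⁴ = 5.670×10⁻⁸×1.48705×10²⁰×(1.559×10⁴)⁴ = 4.98×10²⁹ W.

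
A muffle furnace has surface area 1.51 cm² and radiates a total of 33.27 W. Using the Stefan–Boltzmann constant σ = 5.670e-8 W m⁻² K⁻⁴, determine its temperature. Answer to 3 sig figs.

T ≈ 1.40×10³ K

Area A = 1.51 cm² = 1.51×10⁻⁴ m².
P = σAT⁴ ⇒ T = (P/(σA))^(1/4) = (33.27/(5.670×10⁻⁸×1.51×10⁻⁴))^(1/4) = 1.40×10³ K.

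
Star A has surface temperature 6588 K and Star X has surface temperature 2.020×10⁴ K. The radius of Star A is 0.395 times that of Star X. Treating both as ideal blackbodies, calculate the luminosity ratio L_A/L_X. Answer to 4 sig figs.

L ∝ R²T⁴, so L_A/L_X = (R_A/R_X)²(T_A/T_X)⁴ = (0.395)² × (6588/2.020×10⁴)⁴ = 0.156025 × 0.0113138 = 1.765×10⁻³.

L_A/L_X ≈ 1.765×10⁻³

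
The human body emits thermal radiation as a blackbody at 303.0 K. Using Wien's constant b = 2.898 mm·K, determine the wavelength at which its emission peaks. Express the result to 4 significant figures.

λ_max ≈ 9.564 μm

Wien's displacement law: λ_max = b/T = (2.898×10⁻³ m·K)/(303.0 K) = 9.5644×10⁻⁶ m.
That is 9.564 μm, in the infrared range.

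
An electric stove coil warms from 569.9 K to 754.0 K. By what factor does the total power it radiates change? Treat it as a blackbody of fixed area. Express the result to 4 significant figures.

P₂/P₁ ≈ 3.064

P ∝ T⁴, so P₂/P₁ = (T₂/T₁)⁴ = (754.0/569.9)⁴ = (1.32304)⁴ = 3.064.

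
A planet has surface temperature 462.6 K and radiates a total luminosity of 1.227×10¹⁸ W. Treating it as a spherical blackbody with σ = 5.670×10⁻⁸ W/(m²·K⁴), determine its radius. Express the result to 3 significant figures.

L = 4πR²σT⁴ ⇒ R = √(L/(4πσT⁴)).
σT⁴ = 2596.60 W/m², so R = √(1.227×10¹⁸/(4π×2596.60)) = 6.13×10⁶ m.

R ≈ 6.13×10⁶ m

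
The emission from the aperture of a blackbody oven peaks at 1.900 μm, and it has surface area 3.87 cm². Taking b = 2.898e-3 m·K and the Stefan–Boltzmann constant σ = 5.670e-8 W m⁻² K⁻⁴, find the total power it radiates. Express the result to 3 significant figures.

Wien's law: T = b/λ_max = 2.898×10⁻³/1.900×10⁻⁶ = 1525.26 K.
Area A = 3.87 cm² = 3.87×10⁻⁴ m².
Then P = σAT⁴ = 5.670×10⁻⁸×3.87×10⁻⁴×(1525.26)⁴ = 119 W.

P ≈ 119 W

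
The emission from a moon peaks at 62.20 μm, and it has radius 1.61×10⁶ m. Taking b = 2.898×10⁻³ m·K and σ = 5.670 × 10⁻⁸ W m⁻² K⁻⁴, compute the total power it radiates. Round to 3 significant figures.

Wien's law: T = b/λ_max = 2.898×10⁻³/6.220×10⁻⁵ = 46.5916 K.
Surface area A = 4πR² = 4π(1.61×10⁶ m)² = 3.25733×10¹³ m².
Then P = σAT⁴ = 5.670×10⁻⁸×3.25733×10¹³×(46.5916)⁴ = 8.70×10¹² W.

P ≈ 8.70×10¹² W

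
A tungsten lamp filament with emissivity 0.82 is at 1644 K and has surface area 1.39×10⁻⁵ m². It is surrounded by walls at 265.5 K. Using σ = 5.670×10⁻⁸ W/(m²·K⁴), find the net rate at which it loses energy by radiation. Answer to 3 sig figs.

Net loss ≈ 4.72 W

Area A = 1.39×10⁻⁵ m².
Net radiated power P_net = εσA(T⁴ − T₀⁴) = 0.82×5.670×10⁻⁸×1.39×10⁻⁵×(1644⁴ − 265.5⁴).
T⁴ − T₀⁴ = 7.30478×10¹² − 4.96888×10⁹ = 7.29981×10¹² K⁴, so P_net = 4.72 W.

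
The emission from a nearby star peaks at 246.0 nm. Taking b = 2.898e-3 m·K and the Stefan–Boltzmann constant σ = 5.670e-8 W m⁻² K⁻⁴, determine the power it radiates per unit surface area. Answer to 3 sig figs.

I ≈ 1.09×10⁹ W/m²

Wien's law: T = b/λ_max = 2.898×10⁻³/2.460×10⁻⁷ = 11780.5 K.
Then I = σT⁴ = 5.670×10⁻⁸×(11780.5)⁴ = 1.09×10⁹ W/m².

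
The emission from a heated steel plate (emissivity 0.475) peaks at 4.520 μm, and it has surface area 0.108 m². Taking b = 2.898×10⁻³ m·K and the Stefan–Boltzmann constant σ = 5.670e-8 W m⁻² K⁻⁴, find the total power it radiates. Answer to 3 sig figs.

P ≈ 492 W

Wien's law: T = b/λ_max = 2.898×10⁻³/4.520×10⁻⁶ = 641.150 K.
Area A = 0.108 m².
Then P = εσAT⁴ = 0.475×5.670×10⁻⁸×0.108×(641.150)⁴ = 492 W.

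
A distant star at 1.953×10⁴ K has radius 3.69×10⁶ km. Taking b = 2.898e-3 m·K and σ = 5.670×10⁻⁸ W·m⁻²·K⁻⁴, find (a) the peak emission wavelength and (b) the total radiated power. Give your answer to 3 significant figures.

λ_max ≈ 148 nm; P ≈ 1.41×10³⁰ W

(a) λ_max = b/T = 2.898×10⁻³/1.953×10⁴ = 1.484×10⁻⁷ m = 148 nm.
Surface area A = 4πR² = 4π(3.69×10⁹ m)² = 1.71105×10²⁰ m².
(b) P = σAT⁴ = 5.670×10⁻⁸×1.71105×10²⁰×(1.953×10⁴)⁴ = 1.41×10³⁰ W.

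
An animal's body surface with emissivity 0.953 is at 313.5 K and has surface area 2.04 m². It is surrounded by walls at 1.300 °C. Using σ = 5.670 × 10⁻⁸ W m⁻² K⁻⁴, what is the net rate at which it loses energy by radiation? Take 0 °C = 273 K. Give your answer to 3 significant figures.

Surroundings: T = 1.300 °C + 273 = 274.300 K.
Area A = 2.04 m².
Net radiated power P_net = εσA(T⁴ − T₀⁴) = 0.953×5.670×10⁻⁸×2.04×(313.5⁴ − 274.300⁴).
T⁴ − T₀⁴ = 9.65940×10⁹ − 5.66113×10⁹ = 3.99827×10⁹ K⁴, so P_net = 441 W.

Net loss ≈ 441 W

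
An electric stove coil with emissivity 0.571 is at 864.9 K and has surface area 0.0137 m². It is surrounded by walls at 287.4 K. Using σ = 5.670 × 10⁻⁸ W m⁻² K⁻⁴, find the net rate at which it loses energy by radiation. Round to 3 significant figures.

Net loss ≈ 245 W

Area A = 0.0137 m².
Net radiated power P_net = εσA(T⁴ − T₀⁴) = 0.571×5.670×10⁻⁸×0.0137×(864.9⁴ − 287.4⁴).
T⁴ − T₀⁴ = 5.59582×10¹¹ − 6.82256×10⁹ = 5.52759×10¹¹ K⁴, so P_net = 245 W.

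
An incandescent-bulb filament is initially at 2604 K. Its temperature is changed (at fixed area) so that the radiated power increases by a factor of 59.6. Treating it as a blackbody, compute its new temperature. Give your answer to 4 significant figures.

T₂ ≈ 7235 K

P ∝ T⁴, so T₂/T₁ = (P₂/P₁)^(1/4) = (59.6)^(1/4) = 2.77851.
T₂ = 2604 × 2.77851 = 7235 K.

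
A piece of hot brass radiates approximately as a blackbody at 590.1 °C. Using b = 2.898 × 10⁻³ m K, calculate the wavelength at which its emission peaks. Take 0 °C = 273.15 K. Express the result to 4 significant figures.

T = 590.1 °C + 273.15 = 863.25 K.
Wien's displacement law: λ_max = b/T = (2.898×10⁻³ m·K)/(863.25 K) = 3.3571×10⁻⁶ m.
That is 3.357 μm, in the infrared range.

λ_max ≈ 3.357 μm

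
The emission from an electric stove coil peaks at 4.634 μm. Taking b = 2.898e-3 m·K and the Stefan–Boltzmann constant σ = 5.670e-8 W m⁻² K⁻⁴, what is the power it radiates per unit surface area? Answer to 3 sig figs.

I ≈ 8.67×10³ W/m²

Wien's law: T = b/λ_max = 2.898×10⁻³/4.634×10⁻⁶ = 625.378 K.
Then I = σT⁴ = 5.670×10⁻⁸×(625.378)⁴ = 8.67×10³ W/m².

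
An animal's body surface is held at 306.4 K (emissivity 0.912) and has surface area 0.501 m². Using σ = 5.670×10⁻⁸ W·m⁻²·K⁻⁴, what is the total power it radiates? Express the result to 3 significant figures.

P ≈ 228 W

Area A = 0.501 m².
P = εσAT⁴ = 0.912 × 5.670×10⁻⁸ × 0.501 × (306.4)⁴ = 228 W.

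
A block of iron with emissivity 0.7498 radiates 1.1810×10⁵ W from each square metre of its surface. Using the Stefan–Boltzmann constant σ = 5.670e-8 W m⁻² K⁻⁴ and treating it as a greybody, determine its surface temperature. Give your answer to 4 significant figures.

T ≈ 1291 K

I = εσT⁴, so T = (I/εσ)^(1/4) = (1.1810×10⁵/(0.7498×5.670×10⁻⁸))^(1/4) = 1291 K.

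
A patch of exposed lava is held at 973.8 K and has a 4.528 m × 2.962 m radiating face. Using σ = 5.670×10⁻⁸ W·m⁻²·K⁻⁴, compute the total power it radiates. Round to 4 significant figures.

P ≈ 6.838×10⁵ W

Area A = 4.528 × 2.962 = 13.4119 m².
P = σAT⁴ = 5.670×10⁻⁸ × 13.4119 × (973.8)⁴ = 6.838×10⁵ W.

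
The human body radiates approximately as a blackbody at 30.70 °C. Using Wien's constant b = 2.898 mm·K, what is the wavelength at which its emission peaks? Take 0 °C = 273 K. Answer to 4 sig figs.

λ_max ≈ 9.542 μm

T = 30.70 °C + 273 = 303.70 K.
Wien's displacement law: λ_max = b/T = (2.898×10⁻³ m·K)/(303.70 K) = 9.5423×10⁻⁶ m.
That is 9.542 μm, in the infrared range.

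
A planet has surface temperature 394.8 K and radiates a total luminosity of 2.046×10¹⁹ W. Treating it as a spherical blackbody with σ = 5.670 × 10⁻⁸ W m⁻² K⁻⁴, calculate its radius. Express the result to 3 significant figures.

R ≈ 3.44×10⁷ m

L = 4πR²σT⁴ ⇒ R = √(L/(4πσT⁴)).
σT⁴ = 1377.50 W/m², so R = √(2.046×10¹⁹/(4π×1377.50)) = 3.44×10⁷ m.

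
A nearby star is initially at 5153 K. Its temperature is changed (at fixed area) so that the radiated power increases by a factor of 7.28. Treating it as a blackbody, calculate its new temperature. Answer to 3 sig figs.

P ∝ T⁴, so T₂/T₁ = (P₂/P₁)^(1/4) = (7.28)^(1/4) = 1.64260.
T₂ = 5153 × 1.64260 = 8.46×10³ K.

T₂ ≈ 8.46×10³ K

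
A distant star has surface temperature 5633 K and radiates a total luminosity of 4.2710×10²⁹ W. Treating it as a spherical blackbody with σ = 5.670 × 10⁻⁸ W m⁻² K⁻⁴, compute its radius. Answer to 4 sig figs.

R ≈ 2.440×10¹⁰ m

L = 4πR²σT⁴ ⇒ R = √(L/(4πσT⁴)).
σT⁴ = 5.70876×10⁷ W/m², so R = √(4.2710×10²⁹/(4π×5.70876×10⁷)) = 2.440×10¹⁰ m.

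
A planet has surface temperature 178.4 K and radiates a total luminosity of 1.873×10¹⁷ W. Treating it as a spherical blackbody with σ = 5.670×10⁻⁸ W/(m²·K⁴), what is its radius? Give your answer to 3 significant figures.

L = 4πR²σT⁴ ⇒ R = √(L/(4πσT⁴)).
σT⁴ = 57.4331 W/m², so R = √(1.873×10¹⁷/(4π×57.4331)) = 1.61×10⁷ m.

R ≈ 1.61×10⁷ m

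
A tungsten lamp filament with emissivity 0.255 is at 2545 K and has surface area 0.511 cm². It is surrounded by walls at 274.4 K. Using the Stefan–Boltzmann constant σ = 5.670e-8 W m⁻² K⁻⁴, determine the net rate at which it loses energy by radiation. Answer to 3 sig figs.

Net loss ≈ 31.0 W

Area A = 0.511 cm² = 5.11×10⁻⁵ m².
Net radiated power P_net = εσA(T⁴ − T₀⁴) = 0.255×5.670×10⁻⁸×5.11×10⁻⁵×(2545⁴ − 274.4⁴).
T⁴ − T₀⁴ = 4.19519×10¹³ − 5.66939×10⁹ = 4.19462×10¹³ K⁴, so P_net = 31.0 W.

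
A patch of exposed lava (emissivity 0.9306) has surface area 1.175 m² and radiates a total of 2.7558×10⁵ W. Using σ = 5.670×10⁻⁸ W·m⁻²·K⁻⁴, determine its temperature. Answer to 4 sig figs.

T ≈ 1452 K

Area A = 1.175 m².
P = εσAT⁴ ⇒ T = (P/(εσA))^(1/4) = (2.7558×10⁵/(0.9306×5.670×10⁻⁸×1.175))^(1/4) = 1452 K.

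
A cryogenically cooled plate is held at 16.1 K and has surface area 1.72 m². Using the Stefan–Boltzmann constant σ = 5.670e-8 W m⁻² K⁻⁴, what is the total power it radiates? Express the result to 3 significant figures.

P ≈ 6.55×10⁻³ W

Area A = 1.72 m².
P = σAT⁴ = 5.670×10⁻⁸ × 1.72 × (16.1)⁴ = 6.55×10⁻³ W.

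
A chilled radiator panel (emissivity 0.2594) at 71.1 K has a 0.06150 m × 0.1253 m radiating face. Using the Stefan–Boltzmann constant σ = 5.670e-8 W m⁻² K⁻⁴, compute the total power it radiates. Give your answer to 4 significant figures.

P ≈ 2.896×10⁻³ W

Area A = 0.06150 × 0.1253 = 7.70595×10⁻³ m².
P = εσAT⁴ = 0.2594 × 5.670×10⁻⁸ × 7.70595×10⁻³ × (71.1)⁴ = 2.896×10⁻³ W.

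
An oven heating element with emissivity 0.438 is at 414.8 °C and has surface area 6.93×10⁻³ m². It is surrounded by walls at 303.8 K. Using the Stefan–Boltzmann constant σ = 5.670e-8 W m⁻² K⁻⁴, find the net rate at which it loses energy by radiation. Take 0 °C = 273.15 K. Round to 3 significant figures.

Net loss ≈ 37.1 W

T = 414.8 °C + 273.15 = 687.95 K.
Area A = 6.93×10⁻³ m².
Net radiated power P_net = εσA(T⁴ − T₀⁴) = 0.438×5.670×10⁻⁸×6.93×10⁻³×(687.95⁴ − 303.8⁴).
T⁴ − T₀⁴ = 2.23989×10¹¹ − 8.51826×10⁹ = 2.15471×10¹¹ K⁴, so P_net = 37.1 W.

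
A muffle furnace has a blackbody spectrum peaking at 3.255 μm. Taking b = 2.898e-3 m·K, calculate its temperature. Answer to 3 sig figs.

T ≈ 890 K

Wien's law gives T = b/λ_max = (2.898×10⁻³ m·K)/(3.255×10⁻⁶ m) = 890 K.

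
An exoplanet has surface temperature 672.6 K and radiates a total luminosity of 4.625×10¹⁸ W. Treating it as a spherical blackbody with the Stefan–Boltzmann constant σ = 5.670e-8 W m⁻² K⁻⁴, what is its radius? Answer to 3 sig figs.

R ≈ 5.63×10⁶ m

L = 4πR²σT⁴ ⇒ R = √(L/(4πσT⁴)).
σT⁴ = 11604.1 W/m², so R = √(4.625×10¹⁸/(4π×11604.1)) = 5.63×10⁶ m.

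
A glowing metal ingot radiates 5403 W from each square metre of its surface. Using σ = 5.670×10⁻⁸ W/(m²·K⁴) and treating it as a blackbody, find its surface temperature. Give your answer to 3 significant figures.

I = σT⁴, so T = (I/σ)^(1/4) = (5403/(5.670×10⁻⁸))^(1/4) = 556 K.

T ≈ 556 K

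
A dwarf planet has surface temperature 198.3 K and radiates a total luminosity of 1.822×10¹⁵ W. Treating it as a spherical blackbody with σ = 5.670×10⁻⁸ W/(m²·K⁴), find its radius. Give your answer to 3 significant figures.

L = 4πR²σT⁴ ⇒ R = √(L/(4πσT⁴)).
σT⁴ = 87.6746 W/m², so R = √(1.822×10¹⁵/(4π×87.6746)) = 1.29×10⁶ m.

R ≈ 1.29×10⁶ m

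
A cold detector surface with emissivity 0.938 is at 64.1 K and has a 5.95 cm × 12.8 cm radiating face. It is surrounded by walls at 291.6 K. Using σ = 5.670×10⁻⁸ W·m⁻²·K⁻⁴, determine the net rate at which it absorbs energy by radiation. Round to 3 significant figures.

Net gain ≈ 2.92 W

Area A = 0.0595 × 0.128 = 7.616×10⁻³ m².
Net radiated power P_net = εσA(T⁴ − T₀⁴) = 0.938×5.670×10⁻⁸×7.616×10⁻³×(64.1⁴ − 291.6⁴).
T⁴ − T₀⁴ = 1.68823×10⁷ − 7.23020×10⁹ = -7.21332×10⁹ K⁴, so P_net = -2.92 W — negative, meaning a net gain of 2.92 W.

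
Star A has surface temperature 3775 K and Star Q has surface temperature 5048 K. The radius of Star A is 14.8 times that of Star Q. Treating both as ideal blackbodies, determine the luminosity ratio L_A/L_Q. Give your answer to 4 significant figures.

L ∝ R²T⁴, so L_A/L_Q = (R_A/R_Q)²(T_A/T_Q)⁴ = (14.8)² × (3775/5048)⁴ = 219.04 × 0.312745 = 68.50.

L_A/L_Q ≈ 68.50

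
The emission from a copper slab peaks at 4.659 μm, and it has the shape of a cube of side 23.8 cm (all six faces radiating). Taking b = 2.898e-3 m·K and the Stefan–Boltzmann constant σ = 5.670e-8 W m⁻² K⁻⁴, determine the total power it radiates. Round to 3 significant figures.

Wien's law: T = b/λ_max = 2.898×10⁻³/4.659×10⁻⁶ = 622.022 K.
Area A = 6s² = 6×(0.238 m)² = 0.339864 m².
Then P = σAT⁴ = 5.670×10⁻⁸×0.339864×(622.022)⁴ = 2.88×10³ W.

P ≈ 2.88×10³ W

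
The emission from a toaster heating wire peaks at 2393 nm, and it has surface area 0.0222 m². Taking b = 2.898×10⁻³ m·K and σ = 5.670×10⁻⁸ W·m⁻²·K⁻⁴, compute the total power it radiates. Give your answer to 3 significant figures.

Wien's law: T = b/λ_max = 2.898×10⁻³/2.393×10⁻⁶ = 1211.03 K.
Area A = 0.0222 m².
Then P = σAT⁴ = 5.670×10⁻⁸×0.0222×(1211.03)⁴ = 2.71×10³ W.

P ≈ 2.71×10³ W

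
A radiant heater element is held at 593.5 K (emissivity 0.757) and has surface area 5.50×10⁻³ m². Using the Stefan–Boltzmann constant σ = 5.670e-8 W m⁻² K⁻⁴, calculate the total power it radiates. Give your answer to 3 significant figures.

P ≈ 29.3 W

Area A = 5.50×10⁻³ m².
P = εσAT⁴ = 0.757 × 5.670×10⁻⁸ × 5.50×10⁻³ × (593.5)⁴ = 29.3 W.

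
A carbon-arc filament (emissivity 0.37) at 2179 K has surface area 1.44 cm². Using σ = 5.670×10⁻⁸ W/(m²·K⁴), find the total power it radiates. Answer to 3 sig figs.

P ≈ 68.1 W

Area A = 1.44 cm² = 1.44×10⁻⁴ m².
P = εσAT⁴ = 0.37 × 5.670×10⁻⁸ × 1.44×10⁻⁴ × (2179)⁴ = 68.1 W.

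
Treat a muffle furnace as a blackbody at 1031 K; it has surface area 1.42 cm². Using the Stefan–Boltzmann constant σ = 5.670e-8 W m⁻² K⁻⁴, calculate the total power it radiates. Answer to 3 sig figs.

P ≈ 9.10 W

Area A = 1.42 cm² = 1.42×10⁻⁴ m².
P = σAT⁴ = 5.670×10⁻⁸ × 1.42×10⁻⁴ × (1031)⁴ = 9.10 W.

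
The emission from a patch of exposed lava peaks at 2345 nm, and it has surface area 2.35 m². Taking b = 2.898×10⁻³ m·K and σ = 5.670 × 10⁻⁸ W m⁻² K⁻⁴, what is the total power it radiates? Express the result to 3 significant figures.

P ≈ 3.11×10⁵ W

Wien's law: T = b/λ_max = 2.898×10⁻³/2.345×10⁻⁶ = 1235.82 K.
Area A = 2.35 m².
Then P = σAT⁴ = 5.670×10⁻⁸×2.35×(1235.82)⁴ = 3.11×10⁵ W.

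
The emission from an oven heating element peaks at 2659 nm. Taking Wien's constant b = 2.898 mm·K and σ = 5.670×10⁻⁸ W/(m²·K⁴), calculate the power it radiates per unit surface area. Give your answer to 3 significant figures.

Wien's law: T = b/λ_max = 2.898×10⁻³/2.659×10⁻⁶ = 1089.88 K.
Then I = σT⁴ = 5.670×10⁻⁸×(1089.88)⁴ = 8.00×10⁴ W/m².

I ≈ 8.00×10⁴ W/m²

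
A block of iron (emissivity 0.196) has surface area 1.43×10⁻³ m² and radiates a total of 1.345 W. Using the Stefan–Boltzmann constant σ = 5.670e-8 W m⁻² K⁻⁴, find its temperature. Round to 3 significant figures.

T ≈ 539 K

Area A = 1.43×10⁻³ m².
P = εσAT⁴ ⇒ T = (P/(εσA))^(1/4) = (1.345/(0.196×5.670×10⁻⁸×1.43×10⁻³))^(1/4) = 539 K.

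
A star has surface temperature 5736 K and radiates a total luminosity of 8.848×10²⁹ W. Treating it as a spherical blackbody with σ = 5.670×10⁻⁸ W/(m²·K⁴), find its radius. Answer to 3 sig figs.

L = 4πR²σT⁴ ⇒ R = √(L/(4πσT⁴)).
σT⁴ = 6.13790×10⁷ W/m², so R = √(8.848×10²⁹/(4π×6.13790×10⁷)) = 3.39×10¹⁰ m.

R ≈ 3.39×10¹⁰ m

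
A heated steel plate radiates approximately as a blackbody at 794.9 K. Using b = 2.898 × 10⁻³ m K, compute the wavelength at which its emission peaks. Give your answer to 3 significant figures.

λ_max ≈ 3.65 μm

Wien's displacement law: λ_max = b/T = (2.898×10⁻³ m·K)/(794.9 K) = 3.646×10⁻⁶ m.
That is 3.65 μm, in the infrared range.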